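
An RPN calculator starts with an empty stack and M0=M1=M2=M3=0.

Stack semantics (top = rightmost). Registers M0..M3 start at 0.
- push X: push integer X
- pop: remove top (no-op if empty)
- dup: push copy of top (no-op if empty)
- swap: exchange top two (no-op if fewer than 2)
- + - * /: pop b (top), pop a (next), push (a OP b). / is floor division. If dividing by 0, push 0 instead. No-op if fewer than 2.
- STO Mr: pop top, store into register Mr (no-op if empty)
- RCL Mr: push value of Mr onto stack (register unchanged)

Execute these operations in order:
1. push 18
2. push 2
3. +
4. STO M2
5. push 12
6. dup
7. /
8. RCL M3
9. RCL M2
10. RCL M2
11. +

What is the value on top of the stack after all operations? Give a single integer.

After op 1 (push 18): stack=[18] mem=[0,0,0,0]
After op 2 (push 2): stack=[18,2] mem=[0,0,0,0]
After op 3 (+): stack=[20] mem=[0,0,0,0]
After op 4 (STO M2): stack=[empty] mem=[0,0,20,0]
After op 5 (push 12): stack=[12] mem=[0,0,20,0]
After op 6 (dup): stack=[12,12] mem=[0,0,20,0]
After op 7 (/): stack=[1] mem=[0,0,20,0]
After op 8 (RCL M3): stack=[1,0] mem=[0,0,20,0]
After op 9 (RCL M2): stack=[1,0,20] mem=[0,0,20,0]
After op 10 (RCL M2): stack=[1,0,20,20] mem=[0,0,20,0]
After op 11 (+): stack=[1,0,40] mem=[0,0,20,0]

Answer: 40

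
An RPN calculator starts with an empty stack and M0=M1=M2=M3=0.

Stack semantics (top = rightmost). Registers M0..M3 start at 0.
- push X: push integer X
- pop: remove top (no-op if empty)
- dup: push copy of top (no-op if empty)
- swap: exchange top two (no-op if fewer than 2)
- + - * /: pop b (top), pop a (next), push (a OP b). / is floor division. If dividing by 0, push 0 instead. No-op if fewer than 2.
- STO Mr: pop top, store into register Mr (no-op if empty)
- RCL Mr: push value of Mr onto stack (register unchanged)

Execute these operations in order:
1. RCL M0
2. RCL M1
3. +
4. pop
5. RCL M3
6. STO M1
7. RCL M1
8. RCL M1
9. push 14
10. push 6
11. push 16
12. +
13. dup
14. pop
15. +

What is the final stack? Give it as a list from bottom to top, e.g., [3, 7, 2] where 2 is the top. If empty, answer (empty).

After op 1 (RCL M0): stack=[0] mem=[0,0,0,0]
After op 2 (RCL M1): stack=[0,0] mem=[0,0,0,0]
After op 3 (+): stack=[0] mem=[0,0,0,0]
After op 4 (pop): stack=[empty] mem=[0,0,0,0]
After op 5 (RCL M3): stack=[0] mem=[0,0,0,0]
After op 6 (STO M1): stack=[empty] mem=[0,0,0,0]
After op 7 (RCL M1): stack=[0] mem=[0,0,0,0]
After op 8 (RCL M1): stack=[0,0] mem=[0,0,0,0]
After op 9 (push 14): stack=[0,0,14] mem=[0,0,0,0]
After op 10 (push 6): stack=[0,0,14,6] mem=[0,0,0,0]
After op 11 (push 16): stack=[0,0,14,6,16] mem=[0,0,0,0]
After op 12 (+): stack=[0,0,14,22] mem=[0,0,0,0]
After op 13 (dup): stack=[0,0,14,22,22] mem=[0,0,0,0]
After op 14 (pop): stack=[0,0,14,22] mem=[0,0,0,0]
After op 15 (+): stack=[0,0,36] mem=[0,0,0,0]

Answer: [0, 0, 36]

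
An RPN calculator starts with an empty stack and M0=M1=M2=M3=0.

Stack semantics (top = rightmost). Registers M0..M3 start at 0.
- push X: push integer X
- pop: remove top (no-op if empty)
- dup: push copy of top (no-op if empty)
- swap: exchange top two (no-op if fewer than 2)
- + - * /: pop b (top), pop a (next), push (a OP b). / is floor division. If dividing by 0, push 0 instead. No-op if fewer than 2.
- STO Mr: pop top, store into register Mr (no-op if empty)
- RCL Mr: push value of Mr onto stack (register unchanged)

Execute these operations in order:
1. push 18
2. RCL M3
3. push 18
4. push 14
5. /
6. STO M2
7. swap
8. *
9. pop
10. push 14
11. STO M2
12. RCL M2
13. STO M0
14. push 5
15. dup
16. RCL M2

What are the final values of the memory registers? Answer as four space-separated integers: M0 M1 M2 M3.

After op 1 (push 18): stack=[18] mem=[0,0,0,0]
After op 2 (RCL M3): stack=[18,0] mem=[0,0,0,0]
After op 3 (push 18): stack=[18,0,18] mem=[0,0,0,0]
After op 4 (push 14): stack=[18,0,18,14] mem=[0,0,0,0]
After op 5 (/): stack=[18,0,1] mem=[0,0,0,0]
After op 6 (STO M2): stack=[18,0] mem=[0,0,1,0]
After op 7 (swap): stack=[0,18] mem=[0,0,1,0]
After op 8 (*): stack=[0] mem=[0,0,1,0]
After op 9 (pop): stack=[empty] mem=[0,0,1,0]
After op 10 (push 14): stack=[14] mem=[0,0,1,0]
After op 11 (STO M2): stack=[empty] mem=[0,0,14,0]
After op 12 (RCL M2): stack=[14] mem=[0,0,14,0]
After op 13 (STO M0): stack=[empty] mem=[14,0,14,0]
After op 14 (push 5): stack=[5] mem=[14,0,14,0]
After op 15 (dup): stack=[5,5] mem=[14,0,14,0]
After op 16 (RCL M2): stack=[5,5,14] mem=[14,0,14,0]

Answer: 14 0 14 0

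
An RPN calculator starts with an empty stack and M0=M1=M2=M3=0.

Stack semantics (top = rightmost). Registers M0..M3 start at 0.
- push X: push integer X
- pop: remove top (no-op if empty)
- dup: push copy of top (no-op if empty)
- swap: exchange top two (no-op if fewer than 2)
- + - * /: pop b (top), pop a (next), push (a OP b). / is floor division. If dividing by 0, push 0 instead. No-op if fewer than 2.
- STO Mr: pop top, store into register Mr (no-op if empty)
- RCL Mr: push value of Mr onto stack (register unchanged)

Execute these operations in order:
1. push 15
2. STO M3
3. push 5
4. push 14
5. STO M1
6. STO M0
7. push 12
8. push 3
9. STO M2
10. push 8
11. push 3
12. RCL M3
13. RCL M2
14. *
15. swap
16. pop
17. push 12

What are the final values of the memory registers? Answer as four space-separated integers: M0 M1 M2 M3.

After op 1 (push 15): stack=[15] mem=[0,0,0,0]
After op 2 (STO M3): stack=[empty] mem=[0,0,0,15]
After op 3 (push 5): stack=[5] mem=[0,0,0,15]
After op 4 (push 14): stack=[5,14] mem=[0,0,0,15]
After op 5 (STO M1): stack=[5] mem=[0,14,0,15]
After op 6 (STO M0): stack=[empty] mem=[5,14,0,15]
After op 7 (push 12): stack=[12] mem=[5,14,0,15]
After op 8 (push 3): stack=[12,3] mem=[5,14,0,15]
After op 9 (STO M2): stack=[12] mem=[5,14,3,15]
After op 10 (push 8): stack=[12,8] mem=[5,14,3,15]
After op 11 (push 3): stack=[12,8,3] mem=[5,14,3,15]
After op 12 (RCL M3): stack=[12,8,3,15] mem=[5,14,3,15]
After op 13 (RCL M2): stack=[12,8,3,15,3] mem=[5,14,3,15]
After op 14 (*): stack=[12,8,3,45] mem=[5,14,3,15]
After op 15 (swap): stack=[12,8,45,3] mem=[5,14,3,15]
After op 16 (pop): stack=[12,8,45] mem=[5,14,3,15]
After op 17 (push 12): stack=[12,8,45,12] mem=[5,14,3,15]

Answer: 5 14 3 15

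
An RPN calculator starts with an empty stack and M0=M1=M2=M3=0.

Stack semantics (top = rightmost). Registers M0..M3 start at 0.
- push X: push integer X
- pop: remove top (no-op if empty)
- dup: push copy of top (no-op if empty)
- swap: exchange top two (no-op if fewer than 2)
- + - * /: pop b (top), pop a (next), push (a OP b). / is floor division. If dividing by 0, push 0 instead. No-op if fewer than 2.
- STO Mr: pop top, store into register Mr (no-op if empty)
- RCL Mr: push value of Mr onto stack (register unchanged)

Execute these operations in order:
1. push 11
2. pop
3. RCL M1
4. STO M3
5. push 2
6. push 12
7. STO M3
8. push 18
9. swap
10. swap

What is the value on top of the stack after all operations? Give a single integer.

Answer: 18

Derivation:
After op 1 (push 11): stack=[11] mem=[0,0,0,0]
After op 2 (pop): stack=[empty] mem=[0,0,0,0]
After op 3 (RCL M1): stack=[0] mem=[0,0,0,0]
After op 4 (STO M3): stack=[empty] mem=[0,0,0,0]
After op 5 (push 2): stack=[2] mem=[0,0,0,0]
After op 6 (push 12): stack=[2,12] mem=[0,0,0,0]
After op 7 (STO M3): stack=[2] mem=[0,0,0,12]
After op 8 (push 18): stack=[2,18] mem=[0,0,0,12]
After op 9 (swap): stack=[18,2] mem=[0,0,0,12]
After op 10 (swap): stack=[2,18] mem=[0,0,0,12]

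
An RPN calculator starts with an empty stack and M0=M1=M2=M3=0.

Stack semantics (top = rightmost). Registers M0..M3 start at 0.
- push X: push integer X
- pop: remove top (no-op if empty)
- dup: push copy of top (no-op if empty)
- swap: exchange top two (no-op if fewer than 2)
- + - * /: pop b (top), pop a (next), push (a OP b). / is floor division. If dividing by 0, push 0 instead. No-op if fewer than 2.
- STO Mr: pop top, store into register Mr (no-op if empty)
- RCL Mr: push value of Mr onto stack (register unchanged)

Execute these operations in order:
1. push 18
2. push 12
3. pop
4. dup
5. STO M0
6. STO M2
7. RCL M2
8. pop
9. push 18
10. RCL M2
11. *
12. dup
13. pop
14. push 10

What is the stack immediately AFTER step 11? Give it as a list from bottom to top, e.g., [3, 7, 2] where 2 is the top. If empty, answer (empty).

After op 1 (push 18): stack=[18] mem=[0,0,0,0]
After op 2 (push 12): stack=[18,12] mem=[0,0,0,0]
After op 3 (pop): stack=[18] mem=[0,0,0,0]
After op 4 (dup): stack=[18,18] mem=[0,0,0,0]
After op 5 (STO M0): stack=[18] mem=[18,0,0,0]
After op 6 (STO M2): stack=[empty] mem=[18,0,18,0]
After op 7 (RCL M2): stack=[18] mem=[18,0,18,0]
After op 8 (pop): stack=[empty] mem=[18,0,18,0]
After op 9 (push 18): stack=[18] mem=[18,0,18,0]
After op 10 (RCL M2): stack=[18,18] mem=[18,0,18,0]
After op 11 (*): stack=[324] mem=[18,0,18,0]

[324]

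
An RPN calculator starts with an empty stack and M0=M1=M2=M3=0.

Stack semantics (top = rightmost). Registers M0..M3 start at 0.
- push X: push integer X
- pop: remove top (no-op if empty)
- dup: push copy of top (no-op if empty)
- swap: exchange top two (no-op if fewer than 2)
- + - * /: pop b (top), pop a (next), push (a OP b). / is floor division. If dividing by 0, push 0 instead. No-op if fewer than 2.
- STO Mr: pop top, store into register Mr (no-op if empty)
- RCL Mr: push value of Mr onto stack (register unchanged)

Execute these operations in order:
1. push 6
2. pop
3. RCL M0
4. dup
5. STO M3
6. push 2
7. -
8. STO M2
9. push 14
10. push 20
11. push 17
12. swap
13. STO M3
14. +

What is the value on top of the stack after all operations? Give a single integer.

Answer: 31

Derivation:
After op 1 (push 6): stack=[6] mem=[0,0,0,0]
After op 2 (pop): stack=[empty] mem=[0,0,0,0]
After op 3 (RCL M0): stack=[0] mem=[0,0,0,0]
After op 4 (dup): stack=[0,0] mem=[0,0,0,0]
After op 5 (STO M3): stack=[0] mem=[0,0,0,0]
After op 6 (push 2): stack=[0,2] mem=[0,0,0,0]
After op 7 (-): stack=[-2] mem=[0,0,0,0]
After op 8 (STO M2): stack=[empty] mem=[0,0,-2,0]
After op 9 (push 14): stack=[14] mem=[0,0,-2,0]
After op 10 (push 20): stack=[14,20] mem=[0,0,-2,0]
After op 11 (push 17): stack=[14,20,17] mem=[0,0,-2,0]
After op 12 (swap): stack=[14,17,20] mem=[0,0,-2,0]
After op 13 (STO M3): stack=[14,17] mem=[0,0,-2,20]
After op 14 (+): stack=[31] mem=[0,0,-2,20]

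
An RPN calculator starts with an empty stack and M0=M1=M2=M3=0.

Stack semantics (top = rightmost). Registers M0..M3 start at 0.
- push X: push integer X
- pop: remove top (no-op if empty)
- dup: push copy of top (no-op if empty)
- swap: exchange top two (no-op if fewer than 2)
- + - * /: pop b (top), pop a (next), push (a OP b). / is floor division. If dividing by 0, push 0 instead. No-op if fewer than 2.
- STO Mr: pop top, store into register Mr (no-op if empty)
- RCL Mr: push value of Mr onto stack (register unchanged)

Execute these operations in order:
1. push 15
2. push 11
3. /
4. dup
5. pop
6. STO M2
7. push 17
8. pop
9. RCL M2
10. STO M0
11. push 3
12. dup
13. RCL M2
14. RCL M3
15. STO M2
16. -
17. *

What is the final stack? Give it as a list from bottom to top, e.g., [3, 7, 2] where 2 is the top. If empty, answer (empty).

Answer: [6]

Derivation:
After op 1 (push 15): stack=[15] mem=[0,0,0,0]
After op 2 (push 11): stack=[15,11] mem=[0,0,0,0]
After op 3 (/): stack=[1] mem=[0,0,0,0]
After op 4 (dup): stack=[1,1] mem=[0,0,0,0]
After op 5 (pop): stack=[1] mem=[0,0,0,0]
After op 6 (STO M2): stack=[empty] mem=[0,0,1,0]
After op 7 (push 17): stack=[17] mem=[0,0,1,0]
After op 8 (pop): stack=[empty] mem=[0,0,1,0]
After op 9 (RCL M2): stack=[1] mem=[0,0,1,0]
After op 10 (STO M0): stack=[empty] mem=[1,0,1,0]
After op 11 (push 3): stack=[3] mem=[1,0,1,0]
After op 12 (dup): stack=[3,3] mem=[1,0,1,0]
After op 13 (RCL M2): stack=[3,3,1] mem=[1,0,1,0]
After op 14 (RCL M3): stack=[3,3,1,0] mem=[1,0,1,0]
After op 15 (STO M2): stack=[3,3,1] mem=[1,0,0,0]
After op 16 (-): stack=[3,2] mem=[1,0,0,0]
After op 17 (*): stack=[6] mem=[1,0,0,0]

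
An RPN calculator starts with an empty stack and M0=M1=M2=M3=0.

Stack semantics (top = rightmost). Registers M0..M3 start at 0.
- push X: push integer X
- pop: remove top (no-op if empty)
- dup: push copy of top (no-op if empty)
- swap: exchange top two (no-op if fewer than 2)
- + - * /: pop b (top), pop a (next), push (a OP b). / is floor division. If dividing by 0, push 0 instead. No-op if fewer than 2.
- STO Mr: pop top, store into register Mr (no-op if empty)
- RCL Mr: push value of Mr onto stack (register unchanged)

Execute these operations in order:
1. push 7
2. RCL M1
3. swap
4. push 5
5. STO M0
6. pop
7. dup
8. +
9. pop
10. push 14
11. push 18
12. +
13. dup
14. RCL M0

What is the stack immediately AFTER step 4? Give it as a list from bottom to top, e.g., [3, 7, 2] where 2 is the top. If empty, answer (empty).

After op 1 (push 7): stack=[7] mem=[0,0,0,0]
After op 2 (RCL M1): stack=[7,0] mem=[0,0,0,0]
After op 3 (swap): stack=[0,7] mem=[0,0,0,0]
After op 4 (push 5): stack=[0,7,5] mem=[0,0,0,0]

[0, 7, 5]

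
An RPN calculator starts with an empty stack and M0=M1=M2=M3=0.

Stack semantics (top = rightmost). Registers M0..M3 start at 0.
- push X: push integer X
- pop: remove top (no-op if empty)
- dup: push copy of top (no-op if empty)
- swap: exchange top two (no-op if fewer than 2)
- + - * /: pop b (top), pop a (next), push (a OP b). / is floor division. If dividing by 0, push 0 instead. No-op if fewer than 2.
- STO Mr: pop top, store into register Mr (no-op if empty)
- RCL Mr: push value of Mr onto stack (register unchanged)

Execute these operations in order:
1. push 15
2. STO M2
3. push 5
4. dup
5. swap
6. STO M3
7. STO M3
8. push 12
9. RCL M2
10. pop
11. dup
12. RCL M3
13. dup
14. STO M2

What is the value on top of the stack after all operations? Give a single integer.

After op 1 (push 15): stack=[15] mem=[0,0,0,0]
After op 2 (STO M2): stack=[empty] mem=[0,0,15,0]
After op 3 (push 5): stack=[5] mem=[0,0,15,0]
After op 4 (dup): stack=[5,5] mem=[0,0,15,0]
After op 5 (swap): stack=[5,5] mem=[0,0,15,0]
After op 6 (STO M3): stack=[5] mem=[0,0,15,5]
After op 7 (STO M3): stack=[empty] mem=[0,0,15,5]
After op 8 (push 12): stack=[12] mem=[0,0,15,5]
After op 9 (RCL M2): stack=[12,15] mem=[0,0,15,5]
After op 10 (pop): stack=[12] mem=[0,0,15,5]
After op 11 (dup): stack=[12,12] mem=[0,0,15,5]
After op 12 (RCL M3): stack=[12,12,5] mem=[0,0,15,5]
After op 13 (dup): stack=[12,12,5,5] mem=[0,0,15,5]
After op 14 (STO M2): stack=[12,12,5] mem=[0,0,5,5]

Answer: 5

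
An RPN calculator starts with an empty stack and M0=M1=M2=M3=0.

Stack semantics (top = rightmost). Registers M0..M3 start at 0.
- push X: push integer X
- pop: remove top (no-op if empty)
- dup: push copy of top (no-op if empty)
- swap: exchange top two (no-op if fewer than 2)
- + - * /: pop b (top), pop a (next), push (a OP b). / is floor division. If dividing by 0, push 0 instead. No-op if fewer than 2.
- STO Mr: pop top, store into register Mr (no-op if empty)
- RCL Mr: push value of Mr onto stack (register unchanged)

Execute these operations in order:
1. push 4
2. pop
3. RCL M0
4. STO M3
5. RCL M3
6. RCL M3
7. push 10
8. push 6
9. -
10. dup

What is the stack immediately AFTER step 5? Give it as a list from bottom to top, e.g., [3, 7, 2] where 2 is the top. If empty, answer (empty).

After op 1 (push 4): stack=[4] mem=[0,0,0,0]
After op 2 (pop): stack=[empty] mem=[0,0,0,0]
After op 3 (RCL M0): stack=[0] mem=[0,0,0,0]
After op 4 (STO M3): stack=[empty] mem=[0,0,0,0]
After op 5 (RCL M3): stack=[0] mem=[0,0,0,0]

[0]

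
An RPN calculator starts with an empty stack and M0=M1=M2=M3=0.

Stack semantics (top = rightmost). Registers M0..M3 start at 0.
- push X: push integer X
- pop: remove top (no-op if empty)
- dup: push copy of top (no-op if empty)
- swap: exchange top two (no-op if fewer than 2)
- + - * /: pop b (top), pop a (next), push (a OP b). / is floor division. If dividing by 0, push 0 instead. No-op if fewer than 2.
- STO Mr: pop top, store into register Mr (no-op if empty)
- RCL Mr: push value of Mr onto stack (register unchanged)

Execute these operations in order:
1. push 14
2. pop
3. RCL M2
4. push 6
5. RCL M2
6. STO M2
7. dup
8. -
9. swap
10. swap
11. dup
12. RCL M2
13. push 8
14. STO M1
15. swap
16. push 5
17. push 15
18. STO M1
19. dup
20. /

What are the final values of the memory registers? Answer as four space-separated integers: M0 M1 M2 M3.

Answer: 0 15 0 0

Derivation:
After op 1 (push 14): stack=[14] mem=[0,0,0,0]
After op 2 (pop): stack=[empty] mem=[0,0,0,0]
After op 3 (RCL M2): stack=[0] mem=[0,0,0,0]
After op 4 (push 6): stack=[0,6] mem=[0,0,0,0]
After op 5 (RCL M2): stack=[0,6,0] mem=[0,0,0,0]
After op 6 (STO M2): stack=[0,6] mem=[0,0,0,0]
After op 7 (dup): stack=[0,6,6] mem=[0,0,0,0]
After op 8 (-): stack=[0,0] mem=[0,0,0,0]
After op 9 (swap): stack=[0,0] mem=[0,0,0,0]
After op 10 (swap): stack=[0,0] mem=[0,0,0,0]
After op 11 (dup): stack=[0,0,0] mem=[0,0,0,0]
After op 12 (RCL M2): stack=[0,0,0,0] mem=[0,0,0,0]
After op 13 (push 8): stack=[0,0,0,0,8] mem=[0,0,0,0]
After op 14 (STO M1): stack=[0,0,0,0] mem=[0,8,0,0]
After op 15 (swap): stack=[0,0,0,0] mem=[0,8,0,0]
After op 16 (push 5): stack=[0,0,0,0,5] mem=[0,8,0,0]
After op 17 (push 15): stack=[0,0,0,0,5,15] mem=[0,8,0,0]
After op 18 (STO M1): stack=[0,0,0,0,5] mem=[0,15,0,0]
After op 19 (dup): stack=[0,0,0,0,5,5] mem=[0,15,0,0]
After op 20 (/): stack=[0,0,0,0,1] mem=[0,15,0,0]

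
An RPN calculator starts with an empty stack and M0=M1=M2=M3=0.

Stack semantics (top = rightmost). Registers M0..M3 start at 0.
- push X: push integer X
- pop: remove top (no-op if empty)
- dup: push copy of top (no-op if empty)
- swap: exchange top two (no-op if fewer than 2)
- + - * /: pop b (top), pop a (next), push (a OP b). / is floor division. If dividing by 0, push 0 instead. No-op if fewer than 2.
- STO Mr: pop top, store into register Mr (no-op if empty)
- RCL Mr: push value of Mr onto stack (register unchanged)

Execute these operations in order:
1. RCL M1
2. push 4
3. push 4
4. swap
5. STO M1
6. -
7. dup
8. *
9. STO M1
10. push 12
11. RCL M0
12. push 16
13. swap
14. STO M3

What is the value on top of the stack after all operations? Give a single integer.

Answer: 16

Derivation:
After op 1 (RCL M1): stack=[0] mem=[0,0,0,0]
After op 2 (push 4): stack=[0,4] mem=[0,0,0,0]
After op 3 (push 4): stack=[0,4,4] mem=[0,0,0,0]
After op 4 (swap): stack=[0,4,4] mem=[0,0,0,0]
After op 5 (STO M1): stack=[0,4] mem=[0,4,0,0]
After op 6 (-): stack=[-4] mem=[0,4,0,0]
After op 7 (dup): stack=[-4,-4] mem=[0,4,0,0]
After op 8 (*): stack=[16] mem=[0,4,0,0]
After op 9 (STO M1): stack=[empty] mem=[0,16,0,0]
After op 10 (push 12): stack=[12] mem=[0,16,0,0]
After op 11 (RCL M0): stack=[12,0] mem=[0,16,0,0]
After op 12 (push 16): stack=[12,0,16] mem=[0,16,0,0]
After op 13 (swap): stack=[12,16,0] mem=[0,16,0,0]
After op 14 (STO M3): stack=[12,16] mem=[0,16,0,0]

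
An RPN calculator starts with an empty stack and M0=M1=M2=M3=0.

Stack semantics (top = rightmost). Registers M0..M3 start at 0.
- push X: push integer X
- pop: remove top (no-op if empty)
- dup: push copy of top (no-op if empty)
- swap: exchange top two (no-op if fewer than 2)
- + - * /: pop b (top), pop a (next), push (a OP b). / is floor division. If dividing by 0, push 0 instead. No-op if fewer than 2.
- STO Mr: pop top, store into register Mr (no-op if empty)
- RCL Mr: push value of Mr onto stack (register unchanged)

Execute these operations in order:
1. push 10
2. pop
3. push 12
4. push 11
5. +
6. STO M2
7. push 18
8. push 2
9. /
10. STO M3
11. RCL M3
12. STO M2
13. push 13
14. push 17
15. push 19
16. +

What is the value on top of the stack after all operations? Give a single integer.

After op 1 (push 10): stack=[10] mem=[0,0,0,0]
After op 2 (pop): stack=[empty] mem=[0,0,0,0]
After op 3 (push 12): stack=[12] mem=[0,0,0,0]
After op 4 (push 11): stack=[12,11] mem=[0,0,0,0]
After op 5 (+): stack=[23] mem=[0,0,0,0]
After op 6 (STO M2): stack=[empty] mem=[0,0,23,0]
After op 7 (push 18): stack=[18] mem=[0,0,23,0]
After op 8 (push 2): stack=[18,2] mem=[0,0,23,0]
After op 9 (/): stack=[9] mem=[0,0,23,0]
After op 10 (STO M3): stack=[empty] mem=[0,0,23,9]
After op 11 (RCL M3): stack=[9] mem=[0,0,23,9]
After op 12 (STO M2): stack=[empty] mem=[0,0,9,9]
After op 13 (push 13): stack=[13] mem=[0,0,9,9]
After op 14 (push 17): stack=[13,17] mem=[0,0,9,9]
After op 15 (push 19): stack=[13,17,19] mem=[0,0,9,9]
After op 16 (+): stack=[13,36] mem=[0,0,9,9]

Answer: 36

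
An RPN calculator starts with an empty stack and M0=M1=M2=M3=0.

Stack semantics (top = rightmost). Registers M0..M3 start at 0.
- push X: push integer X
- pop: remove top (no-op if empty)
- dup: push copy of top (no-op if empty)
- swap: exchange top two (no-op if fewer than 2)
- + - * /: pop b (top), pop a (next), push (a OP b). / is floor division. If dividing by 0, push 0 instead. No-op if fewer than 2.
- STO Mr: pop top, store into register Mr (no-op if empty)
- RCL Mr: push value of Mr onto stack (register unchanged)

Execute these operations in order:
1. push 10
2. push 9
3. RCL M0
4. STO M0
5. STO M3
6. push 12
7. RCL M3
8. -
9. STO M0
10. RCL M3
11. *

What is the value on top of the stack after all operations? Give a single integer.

After op 1 (push 10): stack=[10] mem=[0,0,0,0]
After op 2 (push 9): stack=[10,9] mem=[0,0,0,0]
After op 3 (RCL M0): stack=[10,9,0] mem=[0,0,0,0]
After op 4 (STO M0): stack=[10,9] mem=[0,0,0,0]
After op 5 (STO M3): stack=[10] mem=[0,0,0,9]
After op 6 (push 12): stack=[10,12] mem=[0,0,0,9]
After op 7 (RCL M3): stack=[10,12,9] mem=[0,0,0,9]
After op 8 (-): stack=[10,3] mem=[0,0,0,9]
After op 9 (STO M0): stack=[10] mem=[3,0,0,9]
After op 10 (RCL M3): stack=[10,9] mem=[3,0,0,9]
After op 11 (*): stack=[90] mem=[3,0,0,9]

Answer: 90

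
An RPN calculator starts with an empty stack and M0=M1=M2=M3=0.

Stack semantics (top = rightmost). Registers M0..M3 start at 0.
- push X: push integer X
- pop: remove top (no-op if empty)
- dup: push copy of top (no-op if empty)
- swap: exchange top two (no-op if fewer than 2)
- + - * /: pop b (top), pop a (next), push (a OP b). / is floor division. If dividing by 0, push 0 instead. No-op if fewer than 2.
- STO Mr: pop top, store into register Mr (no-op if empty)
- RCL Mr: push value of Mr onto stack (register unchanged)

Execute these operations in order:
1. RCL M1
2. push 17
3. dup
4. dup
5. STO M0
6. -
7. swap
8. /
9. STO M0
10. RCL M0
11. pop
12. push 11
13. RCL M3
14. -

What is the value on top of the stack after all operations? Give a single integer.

Answer: 11

Derivation:
After op 1 (RCL M1): stack=[0] mem=[0,0,0,0]
After op 2 (push 17): stack=[0,17] mem=[0,0,0,0]
After op 3 (dup): stack=[0,17,17] mem=[0,0,0,0]
After op 4 (dup): stack=[0,17,17,17] mem=[0,0,0,0]
After op 5 (STO M0): stack=[0,17,17] mem=[17,0,0,0]
After op 6 (-): stack=[0,0] mem=[17,0,0,0]
After op 7 (swap): stack=[0,0] mem=[17,0,0,0]
After op 8 (/): stack=[0] mem=[17,0,0,0]
After op 9 (STO M0): stack=[empty] mem=[0,0,0,0]
After op 10 (RCL M0): stack=[0] mem=[0,0,0,0]
After op 11 (pop): stack=[empty] mem=[0,0,0,0]
After op 12 (push 11): stack=[11] mem=[0,0,0,0]
After op 13 (RCL M3): stack=[11,0] mem=[0,0,0,0]
After op 14 (-): stack=[11] mem=[0,0,0,0]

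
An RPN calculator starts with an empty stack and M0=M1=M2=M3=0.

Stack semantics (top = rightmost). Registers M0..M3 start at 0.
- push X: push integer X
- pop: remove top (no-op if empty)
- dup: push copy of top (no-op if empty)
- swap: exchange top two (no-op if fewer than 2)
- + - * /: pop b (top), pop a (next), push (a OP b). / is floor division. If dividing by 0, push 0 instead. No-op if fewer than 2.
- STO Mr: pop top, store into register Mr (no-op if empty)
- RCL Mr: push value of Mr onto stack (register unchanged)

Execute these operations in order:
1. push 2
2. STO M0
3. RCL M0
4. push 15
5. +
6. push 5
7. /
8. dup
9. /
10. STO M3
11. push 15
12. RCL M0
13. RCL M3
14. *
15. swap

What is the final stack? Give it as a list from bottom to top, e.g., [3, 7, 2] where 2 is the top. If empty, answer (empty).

Answer: [2, 15]

Derivation:
After op 1 (push 2): stack=[2] mem=[0,0,0,0]
After op 2 (STO M0): stack=[empty] mem=[2,0,0,0]
After op 3 (RCL M0): stack=[2] mem=[2,0,0,0]
After op 4 (push 15): stack=[2,15] mem=[2,0,0,0]
After op 5 (+): stack=[17] mem=[2,0,0,0]
After op 6 (push 5): stack=[17,5] mem=[2,0,0,0]
After op 7 (/): stack=[3] mem=[2,0,0,0]
After op 8 (dup): stack=[3,3] mem=[2,0,0,0]
After op 9 (/): stack=[1] mem=[2,0,0,0]
After op 10 (STO M3): stack=[empty] mem=[2,0,0,1]
After op 11 (push 15): stack=[15] mem=[2,0,0,1]
After op 12 (RCL M0): stack=[15,2] mem=[2,0,0,1]
After op 13 (RCL M3): stack=[15,2,1] mem=[2,0,0,1]
After op 14 (*): stack=[15,2] mem=[2,0,0,1]
After op 15 (swap): stack=[2,15] mem=[2,0,0,1]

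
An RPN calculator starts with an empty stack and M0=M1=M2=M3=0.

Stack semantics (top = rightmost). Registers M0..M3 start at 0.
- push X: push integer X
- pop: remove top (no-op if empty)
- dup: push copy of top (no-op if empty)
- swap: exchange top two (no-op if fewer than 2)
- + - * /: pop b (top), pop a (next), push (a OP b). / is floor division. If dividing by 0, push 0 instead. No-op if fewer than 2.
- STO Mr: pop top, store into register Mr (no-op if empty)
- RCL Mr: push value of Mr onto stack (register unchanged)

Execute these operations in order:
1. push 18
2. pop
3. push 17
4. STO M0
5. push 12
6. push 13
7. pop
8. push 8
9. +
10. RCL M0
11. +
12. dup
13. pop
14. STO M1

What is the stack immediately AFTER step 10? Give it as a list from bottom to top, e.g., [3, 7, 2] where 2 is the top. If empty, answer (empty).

After op 1 (push 18): stack=[18] mem=[0,0,0,0]
After op 2 (pop): stack=[empty] mem=[0,0,0,0]
After op 3 (push 17): stack=[17] mem=[0,0,0,0]
After op 4 (STO M0): stack=[empty] mem=[17,0,0,0]
After op 5 (push 12): stack=[12] mem=[17,0,0,0]
After op 6 (push 13): stack=[12,13] mem=[17,0,0,0]
After op 7 (pop): stack=[12] mem=[17,0,0,0]
After op 8 (push 8): stack=[12,8] mem=[17,0,0,0]
After op 9 (+): stack=[20] mem=[17,0,0,0]
After op 10 (RCL M0): stack=[20,17] mem=[17,0,0,0]

[20, 17]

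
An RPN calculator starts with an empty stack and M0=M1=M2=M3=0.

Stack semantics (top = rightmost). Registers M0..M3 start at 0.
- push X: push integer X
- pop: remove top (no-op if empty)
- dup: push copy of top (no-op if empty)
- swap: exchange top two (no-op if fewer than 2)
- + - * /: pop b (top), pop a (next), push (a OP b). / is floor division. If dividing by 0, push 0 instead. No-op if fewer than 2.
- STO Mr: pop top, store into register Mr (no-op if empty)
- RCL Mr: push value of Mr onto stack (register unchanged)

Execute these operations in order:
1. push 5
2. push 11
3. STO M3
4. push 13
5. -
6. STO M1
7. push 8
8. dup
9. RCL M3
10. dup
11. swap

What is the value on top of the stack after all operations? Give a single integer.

After op 1 (push 5): stack=[5] mem=[0,0,0,0]
After op 2 (push 11): stack=[5,11] mem=[0,0,0,0]
After op 3 (STO M3): stack=[5] mem=[0,0,0,11]
After op 4 (push 13): stack=[5,13] mem=[0,0,0,11]
After op 5 (-): stack=[-8] mem=[0,0,0,11]
After op 6 (STO M1): stack=[empty] mem=[0,-8,0,11]
After op 7 (push 8): stack=[8] mem=[0,-8,0,11]
After op 8 (dup): stack=[8,8] mem=[0,-8,0,11]
After op 9 (RCL M3): stack=[8,8,11] mem=[0,-8,0,11]
After op 10 (dup): stack=[8,8,11,11] mem=[0,-8,0,11]
After op 11 (swap): stack=[8,8,11,11] mem=[0,-8,0,11]

Answer: 11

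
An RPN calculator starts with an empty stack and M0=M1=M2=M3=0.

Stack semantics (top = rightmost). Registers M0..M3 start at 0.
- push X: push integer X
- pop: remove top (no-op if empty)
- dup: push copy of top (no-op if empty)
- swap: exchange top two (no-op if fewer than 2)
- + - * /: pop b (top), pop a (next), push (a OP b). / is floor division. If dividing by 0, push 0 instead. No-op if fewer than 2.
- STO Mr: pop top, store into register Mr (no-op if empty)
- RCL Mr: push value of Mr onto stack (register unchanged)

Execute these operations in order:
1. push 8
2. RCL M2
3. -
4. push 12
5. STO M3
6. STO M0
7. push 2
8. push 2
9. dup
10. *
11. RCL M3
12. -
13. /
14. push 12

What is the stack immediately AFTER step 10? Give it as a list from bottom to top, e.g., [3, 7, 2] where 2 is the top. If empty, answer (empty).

After op 1 (push 8): stack=[8] mem=[0,0,0,0]
After op 2 (RCL M2): stack=[8,0] mem=[0,0,0,0]
After op 3 (-): stack=[8] mem=[0,0,0,0]
After op 4 (push 12): stack=[8,12] mem=[0,0,0,0]
After op 5 (STO M3): stack=[8] mem=[0,0,0,12]
After op 6 (STO M0): stack=[empty] mem=[8,0,0,12]
After op 7 (push 2): stack=[2] mem=[8,0,0,12]
After op 8 (push 2): stack=[2,2] mem=[8,0,0,12]
After op 9 (dup): stack=[2,2,2] mem=[8,0,0,12]
After op 10 (*): stack=[2,4] mem=[8,0,0,12]

[2, 4]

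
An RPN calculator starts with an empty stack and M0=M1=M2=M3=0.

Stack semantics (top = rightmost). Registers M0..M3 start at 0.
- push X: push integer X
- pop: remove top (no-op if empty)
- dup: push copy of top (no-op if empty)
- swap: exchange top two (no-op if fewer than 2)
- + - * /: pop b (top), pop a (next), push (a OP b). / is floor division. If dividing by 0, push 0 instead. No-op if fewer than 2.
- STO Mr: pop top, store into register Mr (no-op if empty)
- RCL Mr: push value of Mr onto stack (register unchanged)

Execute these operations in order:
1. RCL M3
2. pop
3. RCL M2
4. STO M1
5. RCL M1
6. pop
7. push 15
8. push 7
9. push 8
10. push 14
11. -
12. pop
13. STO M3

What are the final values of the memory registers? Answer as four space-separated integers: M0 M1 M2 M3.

Answer: 0 0 0 7

Derivation:
After op 1 (RCL M3): stack=[0] mem=[0,0,0,0]
After op 2 (pop): stack=[empty] mem=[0,0,0,0]
After op 3 (RCL M2): stack=[0] mem=[0,0,0,0]
After op 4 (STO M1): stack=[empty] mem=[0,0,0,0]
After op 5 (RCL M1): stack=[0] mem=[0,0,0,0]
After op 6 (pop): stack=[empty] mem=[0,0,0,0]
After op 7 (push 15): stack=[15] mem=[0,0,0,0]
After op 8 (push 7): stack=[15,7] mem=[0,0,0,0]
After op 9 (push 8): stack=[15,7,8] mem=[0,0,0,0]
After op 10 (push 14): stack=[15,7,8,14] mem=[0,0,0,0]
After op 11 (-): stack=[15,7,-6] mem=[0,0,0,0]
After op 12 (pop): stack=[15,7] mem=[0,0,0,0]
After op 13 (STO M3): stack=[15] mem=[0,0,0,7]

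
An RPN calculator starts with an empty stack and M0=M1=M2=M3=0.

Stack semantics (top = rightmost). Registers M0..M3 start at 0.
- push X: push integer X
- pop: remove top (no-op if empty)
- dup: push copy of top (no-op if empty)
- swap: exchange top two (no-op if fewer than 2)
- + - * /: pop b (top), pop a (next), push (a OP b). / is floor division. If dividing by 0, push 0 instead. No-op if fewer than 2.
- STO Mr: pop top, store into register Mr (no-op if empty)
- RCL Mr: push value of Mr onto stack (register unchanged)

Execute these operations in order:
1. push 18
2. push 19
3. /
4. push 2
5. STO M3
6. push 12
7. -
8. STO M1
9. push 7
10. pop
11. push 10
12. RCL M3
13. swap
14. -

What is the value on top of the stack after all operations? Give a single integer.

Answer: -8

Derivation:
After op 1 (push 18): stack=[18] mem=[0,0,0,0]
After op 2 (push 19): stack=[18,19] mem=[0,0,0,0]
After op 3 (/): stack=[0] mem=[0,0,0,0]
After op 4 (push 2): stack=[0,2] mem=[0,0,0,0]
After op 5 (STO M3): stack=[0] mem=[0,0,0,2]
After op 6 (push 12): stack=[0,12] mem=[0,0,0,2]
After op 7 (-): stack=[-12] mem=[0,0,0,2]
After op 8 (STO M1): stack=[empty] mem=[0,-12,0,2]
After op 9 (push 7): stack=[7] mem=[0,-12,0,2]
After op 10 (pop): stack=[empty] mem=[0,-12,0,2]
After op 11 (push 10): stack=[10] mem=[0,-12,0,2]
After op 12 (RCL M3): stack=[10,2] mem=[0,-12,0,2]
After op 13 (swap): stack=[2,10] mem=[0,-12,0,2]
After op 14 (-): stack=[-8] mem=[0,-12,0,2]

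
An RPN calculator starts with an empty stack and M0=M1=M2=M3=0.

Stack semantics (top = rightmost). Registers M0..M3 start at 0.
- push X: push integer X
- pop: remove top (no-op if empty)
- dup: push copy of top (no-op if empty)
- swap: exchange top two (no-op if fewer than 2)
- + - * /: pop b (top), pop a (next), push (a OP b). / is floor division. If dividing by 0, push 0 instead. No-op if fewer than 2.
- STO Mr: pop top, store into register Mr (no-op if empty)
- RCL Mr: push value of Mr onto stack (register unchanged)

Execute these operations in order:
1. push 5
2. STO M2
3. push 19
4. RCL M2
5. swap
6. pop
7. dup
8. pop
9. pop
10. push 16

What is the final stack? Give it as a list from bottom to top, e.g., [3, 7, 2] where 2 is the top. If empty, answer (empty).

Answer: [16]

Derivation:
After op 1 (push 5): stack=[5] mem=[0,0,0,0]
After op 2 (STO M2): stack=[empty] mem=[0,0,5,0]
After op 3 (push 19): stack=[19] mem=[0,0,5,0]
After op 4 (RCL M2): stack=[19,5] mem=[0,0,5,0]
After op 5 (swap): stack=[5,19] mem=[0,0,5,0]
After op 6 (pop): stack=[5] mem=[0,0,5,0]
After op 7 (dup): stack=[5,5] mem=[0,0,5,0]
After op 8 (pop): stack=[5] mem=[0,0,5,0]
After op 9 (pop): stack=[empty] mem=[0,0,5,0]
After op 10 (push 16): stack=[16] mem=[0,0,5,0]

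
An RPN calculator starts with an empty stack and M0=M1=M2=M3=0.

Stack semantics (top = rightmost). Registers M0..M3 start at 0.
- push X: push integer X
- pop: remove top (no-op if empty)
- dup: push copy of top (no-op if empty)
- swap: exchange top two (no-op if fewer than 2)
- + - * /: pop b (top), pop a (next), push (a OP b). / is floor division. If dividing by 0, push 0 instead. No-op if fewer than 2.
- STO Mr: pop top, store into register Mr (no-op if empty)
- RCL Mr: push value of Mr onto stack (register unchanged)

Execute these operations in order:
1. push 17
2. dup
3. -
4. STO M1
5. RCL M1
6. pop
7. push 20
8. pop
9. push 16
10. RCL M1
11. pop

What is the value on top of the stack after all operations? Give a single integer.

Answer: 16

Derivation:
After op 1 (push 17): stack=[17] mem=[0,0,0,0]
After op 2 (dup): stack=[17,17] mem=[0,0,0,0]
After op 3 (-): stack=[0] mem=[0,0,0,0]
After op 4 (STO M1): stack=[empty] mem=[0,0,0,0]
After op 5 (RCL M1): stack=[0] mem=[0,0,0,0]
After op 6 (pop): stack=[empty] mem=[0,0,0,0]
After op 7 (push 20): stack=[20] mem=[0,0,0,0]
After op 8 (pop): stack=[empty] mem=[0,0,0,0]
After op 9 (push 16): stack=[16] mem=[0,0,0,0]
After op 10 (RCL M1): stack=[16,0] mem=[0,0,0,0]
After op 11 (pop): stack=[16] mem=[0,0,0,0]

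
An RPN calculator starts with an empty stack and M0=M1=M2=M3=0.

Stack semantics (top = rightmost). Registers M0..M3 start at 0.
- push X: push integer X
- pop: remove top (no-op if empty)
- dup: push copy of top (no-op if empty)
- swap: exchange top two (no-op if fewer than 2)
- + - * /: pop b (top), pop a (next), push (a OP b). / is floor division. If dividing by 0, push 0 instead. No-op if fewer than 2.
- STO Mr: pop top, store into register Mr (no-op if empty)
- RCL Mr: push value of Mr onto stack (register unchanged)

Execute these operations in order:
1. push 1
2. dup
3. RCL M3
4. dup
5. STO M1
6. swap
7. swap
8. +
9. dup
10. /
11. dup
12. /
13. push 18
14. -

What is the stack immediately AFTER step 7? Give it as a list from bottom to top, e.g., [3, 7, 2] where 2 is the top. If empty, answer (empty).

After op 1 (push 1): stack=[1] mem=[0,0,0,0]
After op 2 (dup): stack=[1,1] mem=[0,0,0,0]
After op 3 (RCL M3): stack=[1,1,0] mem=[0,0,0,0]
After op 4 (dup): stack=[1,1,0,0] mem=[0,0,0,0]
After op 5 (STO M1): stack=[1,1,0] mem=[0,0,0,0]
After op 6 (swap): stack=[1,0,1] mem=[0,0,0,0]
After op 7 (swap): stack=[1,1,0] mem=[0,0,0,0]

[1, 1, 0]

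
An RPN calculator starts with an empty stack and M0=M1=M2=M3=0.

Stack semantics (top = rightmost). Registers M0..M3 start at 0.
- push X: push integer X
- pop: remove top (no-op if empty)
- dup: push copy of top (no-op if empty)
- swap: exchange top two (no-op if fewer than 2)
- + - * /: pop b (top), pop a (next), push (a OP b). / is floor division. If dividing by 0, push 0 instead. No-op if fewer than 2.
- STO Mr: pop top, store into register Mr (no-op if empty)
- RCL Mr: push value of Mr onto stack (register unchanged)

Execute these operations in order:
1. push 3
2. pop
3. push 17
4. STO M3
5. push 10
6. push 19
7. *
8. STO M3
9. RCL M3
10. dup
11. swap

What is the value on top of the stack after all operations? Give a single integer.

Answer: 190

Derivation:
After op 1 (push 3): stack=[3] mem=[0,0,0,0]
After op 2 (pop): stack=[empty] mem=[0,0,0,0]
After op 3 (push 17): stack=[17] mem=[0,0,0,0]
After op 4 (STO M3): stack=[empty] mem=[0,0,0,17]
After op 5 (push 10): stack=[10] mem=[0,0,0,17]
After op 6 (push 19): stack=[10,19] mem=[0,0,0,17]
After op 7 (*): stack=[190] mem=[0,0,0,17]
After op 8 (STO M3): stack=[empty] mem=[0,0,0,190]
After op 9 (RCL M3): stack=[190] mem=[0,0,0,190]
After op 10 (dup): stack=[190,190] mem=[0,0,0,190]
After op 11 (swap): stack=[190,190] mem=[0,0,0,190]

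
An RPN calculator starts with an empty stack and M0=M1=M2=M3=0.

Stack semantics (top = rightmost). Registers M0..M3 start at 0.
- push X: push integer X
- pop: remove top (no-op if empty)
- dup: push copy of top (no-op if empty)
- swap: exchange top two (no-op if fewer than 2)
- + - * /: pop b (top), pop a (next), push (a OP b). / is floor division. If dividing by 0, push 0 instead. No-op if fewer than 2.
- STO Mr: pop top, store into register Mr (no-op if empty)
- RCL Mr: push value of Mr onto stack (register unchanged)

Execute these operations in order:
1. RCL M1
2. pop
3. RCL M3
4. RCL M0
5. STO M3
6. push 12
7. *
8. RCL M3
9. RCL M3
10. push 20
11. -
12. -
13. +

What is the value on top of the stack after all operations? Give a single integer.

Answer: 20

Derivation:
After op 1 (RCL M1): stack=[0] mem=[0,0,0,0]
After op 2 (pop): stack=[empty] mem=[0,0,0,0]
After op 3 (RCL M3): stack=[0] mem=[0,0,0,0]
After op 4 (RCL M0): stack=[0,0] mem=[0,0,0,0]
After op 5 (STO M3): stack=[0] mem=[0,0,0,0]
After op 6 (push 12): stack=[0,12] mem=[0,0,0,0]
After op 7 (*): stack=[0] mem=[0,0,0,0]
After op 8 (RCL M3): stack=[0,0] mem=[0,0,0,0]
After op 9 (RCL M3): stack=[0,0,0] mem=[0,0,0,0]
After op 10 (push 20): stack=[0,0,0,20] mem=[0,0,0,0]
After op 11 (-): stack=[0,0,-20] mem=[0,0,0,0]
After op 12 (-): stack=[0,20] mem=[0,0,0,0]
After op 13 (+): stack=[20] mem=[0,0,0,0]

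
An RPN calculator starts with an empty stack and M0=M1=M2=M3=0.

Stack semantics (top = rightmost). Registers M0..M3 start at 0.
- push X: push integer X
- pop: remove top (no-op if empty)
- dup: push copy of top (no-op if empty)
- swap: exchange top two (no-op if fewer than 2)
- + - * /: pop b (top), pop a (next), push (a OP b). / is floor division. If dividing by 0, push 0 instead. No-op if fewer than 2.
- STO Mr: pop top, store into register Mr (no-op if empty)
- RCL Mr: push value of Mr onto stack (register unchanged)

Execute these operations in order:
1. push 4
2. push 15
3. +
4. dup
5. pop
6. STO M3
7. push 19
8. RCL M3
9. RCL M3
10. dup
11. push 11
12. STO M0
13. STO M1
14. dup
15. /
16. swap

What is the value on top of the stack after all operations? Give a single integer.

Answer: 19

Derivation:
After op 1 (push 4): stack=[4] mem=[0,0,0,0]
After op 2 (push 15): stack=[4,15] mem=[0,0,0,0]
After op 3 (+): stack=[19] mem=[0,0,0,0]
After op 4 (dup): stack=[19,19] mem=[0,0,0,0]
After op 5 (pop): stack=[19] mem=[0,0,0,0]
After op 6 (STO M3): stack=[empty] mem=[0,0,0,19]
After op 7 (push 19): stack=[19] mem=[0,0,0,19]
After op 8 (RCL M3): stack=[19,19] mem=[0,0,0,19]
After op 9 (RCL M3): stack=[19,19,19] mem=[0,0,0,19]
After op 10 (dup): stack=[19,19,19,19] mem=[0,0,0,19]
After op 11 (push 11): stack=[19,19,19,19,11] mem=[0,0,0,19]
After op 12 (STO M0): stack=[19,19,19,19] mem=[11,0,0,19]
After op 13 (STO M1): stack=[19,19,19] mem=[11,19,0,19]
After op 14 (dup): stack=[19,19,19,19] mem=[11,19,0,19]
After op 15 (/): stack=[19,19,1] mem=[11,19,0,19]
After op 16 (swap): stack=[19,1,19] mem=[11,19,0,19]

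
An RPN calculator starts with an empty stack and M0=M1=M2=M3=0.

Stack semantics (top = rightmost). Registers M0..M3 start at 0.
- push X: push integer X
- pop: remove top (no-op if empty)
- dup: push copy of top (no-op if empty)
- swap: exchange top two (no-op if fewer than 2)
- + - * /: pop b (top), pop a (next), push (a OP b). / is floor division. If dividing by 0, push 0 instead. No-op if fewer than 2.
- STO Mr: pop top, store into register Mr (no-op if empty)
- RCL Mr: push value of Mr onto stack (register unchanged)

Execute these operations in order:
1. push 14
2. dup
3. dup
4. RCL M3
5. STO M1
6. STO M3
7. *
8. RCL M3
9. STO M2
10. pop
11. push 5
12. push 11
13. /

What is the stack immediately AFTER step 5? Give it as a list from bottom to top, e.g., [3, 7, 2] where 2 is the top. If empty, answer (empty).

After op 1 (push 14): stack=[14] mem=[0,0,0,0]
After op 2 (dup): stack=[14,14] mem=[0,0,0,0]
After op 3 (dup): stack=[14,14,14] mem=[0,0,0,0]
After op 4 (RCL M3): stack=[14,14,14,0] mem=[0,0,0,0]
After op 5 (STO M1): stack=[14,14,14] mem=[0,0,0,0]

[14, 14, 14]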